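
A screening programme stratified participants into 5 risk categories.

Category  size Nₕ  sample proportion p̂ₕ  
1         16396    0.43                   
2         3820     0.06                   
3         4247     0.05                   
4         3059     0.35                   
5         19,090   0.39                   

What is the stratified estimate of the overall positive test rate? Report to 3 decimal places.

0.343

N = 16396 + 3820 + 4247 + 3059 + 19090 = 46612.
Overall proportion = Σ (Nₕ/N)·p̂ₕ.
Σ Nₕp̂ₕ = 7050.28 + 229.2 + 212.35 + 1070.65 + 7445.1 = 16007.58.
16007.58 / 46612 = 0.34342... → 0.343.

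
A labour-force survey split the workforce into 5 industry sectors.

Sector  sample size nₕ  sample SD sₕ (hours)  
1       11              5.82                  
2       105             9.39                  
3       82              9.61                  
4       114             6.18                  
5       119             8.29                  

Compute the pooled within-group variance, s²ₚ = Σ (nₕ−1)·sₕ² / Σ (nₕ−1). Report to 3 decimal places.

69.048

Degrees of freedom: 10 + 104 + 81 + 113 + 118 = 426.
Σ(nₕ−1)sₕ² = 10·33.8724 + 104·88.1721 + 81·92.3521 + 113·38.1924 + 118·68.7241 = 29414.3275.
s²ₚ = 29414.3275 / 426 = 69.04772... → 69.048.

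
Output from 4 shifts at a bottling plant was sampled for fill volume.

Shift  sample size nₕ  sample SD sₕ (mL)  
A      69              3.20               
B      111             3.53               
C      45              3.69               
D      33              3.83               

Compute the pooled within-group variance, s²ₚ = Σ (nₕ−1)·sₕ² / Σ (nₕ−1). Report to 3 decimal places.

Degrees of freedom: 68 + 110 + 44 + 32 = 254.
Σ(nₕ−1)sₕ² = 68·10.24 + 110·12.4609 + 44·13.6161 + 32·14.6689 = 3135.5322.
s²ₚ = 3135.5322 / 254 = 12.34461... → 12.345.

12.345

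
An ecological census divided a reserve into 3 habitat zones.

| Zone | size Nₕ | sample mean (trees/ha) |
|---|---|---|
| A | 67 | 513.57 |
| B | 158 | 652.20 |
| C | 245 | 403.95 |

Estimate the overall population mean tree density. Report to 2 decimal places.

503.03

N = 470; weights Wₕ = Nₕ/N = (0.1426, 0.3362, 0.5213).
x̄_st = Σ Wₕ·x̄ₕ = 0.1426·513.57 + 0.3362·652.20 + 0.5213·403.95 ≈ 503.0309...
→ 503.03.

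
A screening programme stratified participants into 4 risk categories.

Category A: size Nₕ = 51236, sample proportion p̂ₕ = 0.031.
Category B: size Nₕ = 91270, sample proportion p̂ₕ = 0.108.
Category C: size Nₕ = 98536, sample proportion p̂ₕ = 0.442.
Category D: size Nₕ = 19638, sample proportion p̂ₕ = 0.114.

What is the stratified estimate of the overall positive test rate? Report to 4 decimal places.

0.2196

N = 51236 + 91270 + 98536 + 19638 = 260680.
Overall proportion = Σ (Nₕ/N)·p̂ₕ.
Σ Nₕp̂ₕ = 1588.316 + 9857.16 + 43552.912 + 2238.732 = 57237.12.
57237.12 / 260680 = 0.219569... → 0.2196.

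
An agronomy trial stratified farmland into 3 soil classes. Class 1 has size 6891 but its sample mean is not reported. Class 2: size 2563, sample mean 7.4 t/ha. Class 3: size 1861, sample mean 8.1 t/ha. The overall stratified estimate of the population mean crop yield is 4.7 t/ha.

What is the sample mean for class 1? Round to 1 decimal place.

N = 6891 + 2563 + 1861 = 11315.
Overall total = μ·N = 4.7·11315 = 53180.5.
Subtract the known strata: 2563·7.4 + 1861·8.1 = 34040.3.
Remaining total for class 1: 53180.5 − 34040.3 = 19140.2.
Divide by its size: 19140.2 / 6891 = 2.778... → 2.8.

2.8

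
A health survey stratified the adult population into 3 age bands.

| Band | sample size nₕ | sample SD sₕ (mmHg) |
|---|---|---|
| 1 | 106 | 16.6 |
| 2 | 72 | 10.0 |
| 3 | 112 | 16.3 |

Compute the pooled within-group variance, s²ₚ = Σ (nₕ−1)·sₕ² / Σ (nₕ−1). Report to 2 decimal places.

Degrees of freedom: 105 + 71 + 111 = 287.
Σ(nₕ−1)sₕ² = 105·275.56 + 71·100 + 111·265.69 = 65525.39.
s²ₚ = 65525.39 / 287 = 228.3115... → 228.31.

228.31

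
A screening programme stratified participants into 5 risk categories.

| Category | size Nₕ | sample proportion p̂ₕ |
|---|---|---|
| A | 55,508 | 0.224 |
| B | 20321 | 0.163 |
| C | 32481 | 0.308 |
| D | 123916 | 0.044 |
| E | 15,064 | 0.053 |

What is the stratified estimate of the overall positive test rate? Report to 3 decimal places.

Wₕ = Nₕ/N with N = 247290: 0.2245, 0.0822, 0.1313, 0.5011, 0.0609.
p̂_st = 0.2245·0.224 + 0.0822·0.163 + 0.1313·0.308 + 0.5011·0.044 + 0.0609·0.053 ≈ 0.12941... → 0.129.

0.129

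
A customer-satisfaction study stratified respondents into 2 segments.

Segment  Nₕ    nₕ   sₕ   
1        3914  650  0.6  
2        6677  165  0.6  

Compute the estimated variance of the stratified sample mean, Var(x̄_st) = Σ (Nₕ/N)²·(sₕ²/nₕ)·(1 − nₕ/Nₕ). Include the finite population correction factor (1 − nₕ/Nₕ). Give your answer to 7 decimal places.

0.0009088

N = 10591. Term for each stratum: Wₕ²sₕ²/nₕ·(1−nₕ/Nₕ).
Var(x̄_st) = 0.0000630792 + 0.0008457468 = 0.0009088260 → 0.0009088.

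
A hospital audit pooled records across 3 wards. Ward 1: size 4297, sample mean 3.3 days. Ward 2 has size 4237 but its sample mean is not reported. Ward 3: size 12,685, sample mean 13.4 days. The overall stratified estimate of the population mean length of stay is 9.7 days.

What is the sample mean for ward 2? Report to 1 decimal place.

5.1

N = 4297 + 4237 + 12685 = 21219.
Overall total = μ·N = 9.7·21219 = 205824.3.
Subtract the known strata: 4297·3.3 + 12685·13.4 = 184159.1.
Remaining total for ward 2: 205824.3 − 184159.1 = 21665.2.
Divide by its size: 21665.2 / 4237 = 5.113... → 5.1.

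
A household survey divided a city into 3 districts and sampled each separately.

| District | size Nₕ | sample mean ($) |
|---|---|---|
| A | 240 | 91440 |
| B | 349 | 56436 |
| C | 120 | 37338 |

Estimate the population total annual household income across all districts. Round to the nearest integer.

A: 240·91440 = 21945600
B: 349·56436 = 19696164
C: 120·37338 = 4480560
τ̂ = Σ Nₕx̄ₕ = 46122324.

46122324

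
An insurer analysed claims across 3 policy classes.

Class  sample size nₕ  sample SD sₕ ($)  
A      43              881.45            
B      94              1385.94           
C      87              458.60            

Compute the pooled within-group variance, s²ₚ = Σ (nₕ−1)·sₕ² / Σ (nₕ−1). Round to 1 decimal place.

Degrees of freedom: 42 + 93 + 86 = 221.
Σ(nₕ−1)sₕ² = 42·776954.1025 + 93·1920829.6836 + 86·210313.96 = 229356233.4398.
s²ₚ = 229356233.4398 / 221 = 1037811.011... → 1037811.0.

1037811.0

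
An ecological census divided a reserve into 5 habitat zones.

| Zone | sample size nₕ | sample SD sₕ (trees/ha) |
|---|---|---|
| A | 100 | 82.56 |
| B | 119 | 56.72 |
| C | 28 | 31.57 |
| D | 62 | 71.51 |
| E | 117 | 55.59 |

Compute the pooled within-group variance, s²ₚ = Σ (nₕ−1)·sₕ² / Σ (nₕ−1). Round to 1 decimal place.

4160.9

Degrees of freedom: 99 + 118 + 27 + 61 + 116 = 421.
Σ(nₕ−1)sₕ² = 99·6816.1536 + 118·3217.1584 + 27·996.6649 + 61·5113.6801 + 116·3090.2481 = 1751737.1156.
s²ₚ = 1751737.1156 / 421 = 4160.896... → 4160.9.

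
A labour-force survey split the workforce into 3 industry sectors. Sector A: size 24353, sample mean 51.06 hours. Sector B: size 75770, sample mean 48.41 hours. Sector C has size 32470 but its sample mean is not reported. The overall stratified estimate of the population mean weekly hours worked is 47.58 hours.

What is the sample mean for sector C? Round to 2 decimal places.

N = 24353 + 75770 + 32470 = 132593.
Overall total = μ·N = 47.58·132593 = 6308774.94.
Subtract the known strata: 24353·51.06 + 75770·48.41 = 4911489.88.
Remaining total for sector C: 6308774.94 − 4911489.88 = 1397285.06.
Divide by its size: 1397285.06 / 32470 = 43.0331... → 43.03.

43.03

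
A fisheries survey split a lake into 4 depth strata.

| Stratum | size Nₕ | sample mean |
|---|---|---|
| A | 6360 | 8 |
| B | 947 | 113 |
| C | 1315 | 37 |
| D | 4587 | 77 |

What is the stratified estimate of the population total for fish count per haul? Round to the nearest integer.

559745

A: 6360·8 = 50880
B: 947·113 = 107011
C: 1315·37 = 48655
D: 4587·77 = 353199
τ̂ = Σ Nₕx̄ₕ = 559745.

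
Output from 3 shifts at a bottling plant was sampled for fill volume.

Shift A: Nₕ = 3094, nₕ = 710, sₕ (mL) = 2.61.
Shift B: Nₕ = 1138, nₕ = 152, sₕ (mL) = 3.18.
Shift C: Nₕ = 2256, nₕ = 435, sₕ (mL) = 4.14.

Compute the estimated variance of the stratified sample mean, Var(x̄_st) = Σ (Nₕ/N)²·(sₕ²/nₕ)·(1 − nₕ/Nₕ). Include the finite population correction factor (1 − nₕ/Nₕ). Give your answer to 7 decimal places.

0.0073000

N = 6488; Wₕ = Nₕ/N.
shift A: (3094/6488)²·2.61²/710·(1 − 710/3094) = 0.0016812316
shift B: (1138/6488)²·3.18²/152·(1 − 152/1138) = 0.0017734059
shift C: (2256/6488)²·4.14²/435·(1 − 435/2256) = 0.0038453758
Sum = 0.0073000132 → 0.0073000.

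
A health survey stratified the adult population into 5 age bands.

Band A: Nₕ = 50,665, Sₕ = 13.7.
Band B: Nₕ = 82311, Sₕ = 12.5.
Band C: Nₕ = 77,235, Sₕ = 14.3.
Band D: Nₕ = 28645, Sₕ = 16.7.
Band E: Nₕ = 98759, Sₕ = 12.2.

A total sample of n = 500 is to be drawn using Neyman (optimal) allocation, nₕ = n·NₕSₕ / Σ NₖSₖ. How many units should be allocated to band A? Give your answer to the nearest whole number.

Σ NₕSₕ = 50665·13.7 + 82311·12.5 + 77235·14.3 + 28645·16.7 + 98759·12.2 = 4510689.8.
Share for A: 694110.5/4510689.8 = 0.15388.
n_A = 500 × 0.15388 = 76.941... → 77.

77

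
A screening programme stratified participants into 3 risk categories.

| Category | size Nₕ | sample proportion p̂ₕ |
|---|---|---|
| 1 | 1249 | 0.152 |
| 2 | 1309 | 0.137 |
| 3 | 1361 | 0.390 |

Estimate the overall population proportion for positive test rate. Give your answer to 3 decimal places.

0.230

Wₕ = Nₕ/N with N = 3919: 0.3187, 0.3340, 0.3473.
p̂_st = 0.3187·0.152 + 0.3340·0.137 + 0.3473·0.390 ≈ 0.22964... → 0.230.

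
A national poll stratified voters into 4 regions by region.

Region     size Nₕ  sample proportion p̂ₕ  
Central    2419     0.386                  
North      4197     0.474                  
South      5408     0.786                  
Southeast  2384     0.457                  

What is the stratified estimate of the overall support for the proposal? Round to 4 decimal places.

Wₕ = Nₕ/N with N = 14408: 0.1679, 0.2913, 0.3753, 0.1655.
p̂_st = 0.1679·0.386 + 0.2913·0.474 + 0.3753·0.786 + 0.1655·0.457 ≈ 0.573521... → 0.5735.

0.5735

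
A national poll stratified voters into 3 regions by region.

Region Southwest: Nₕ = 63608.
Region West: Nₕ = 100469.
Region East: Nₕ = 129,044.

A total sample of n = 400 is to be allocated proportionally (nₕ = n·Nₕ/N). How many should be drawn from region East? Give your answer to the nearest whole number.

176

Share of region East = 129044/293121 = 0.44024.
Allocate 400 × 0.44024 = 176.097... → 176.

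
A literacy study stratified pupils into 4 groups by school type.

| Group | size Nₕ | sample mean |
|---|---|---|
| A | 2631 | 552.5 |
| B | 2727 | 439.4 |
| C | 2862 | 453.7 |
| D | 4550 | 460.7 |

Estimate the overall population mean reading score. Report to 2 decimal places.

N = 2631 + 2727 + 2862 + 4550 = 12770.
Weight each subgroup mean by Nₕ/N and sum.
Σ Nₕx̄ₕ = 2631·552.5 + 2727·439.4 + 2862·453.7 + 4550·460.7 = 1453627.5 + 1198243.8 + 1298489.4 + 2096185 = 6046545.7.
Divide by N: 6046545.7 / 12770 = 473.4961... → 473.50.

473.50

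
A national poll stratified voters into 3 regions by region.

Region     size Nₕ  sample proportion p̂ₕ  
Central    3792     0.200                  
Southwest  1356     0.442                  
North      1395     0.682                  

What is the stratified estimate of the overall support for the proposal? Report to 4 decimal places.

Wₕ = Nₕ/N with N = 6543: 0.5796, 0.2072, 0.2132.
p̂_st = 0.5796·0.200 + 0.2072·0.442 + 0.2132·0.682 ≈ 0.352918... → 0.3529.

0.3529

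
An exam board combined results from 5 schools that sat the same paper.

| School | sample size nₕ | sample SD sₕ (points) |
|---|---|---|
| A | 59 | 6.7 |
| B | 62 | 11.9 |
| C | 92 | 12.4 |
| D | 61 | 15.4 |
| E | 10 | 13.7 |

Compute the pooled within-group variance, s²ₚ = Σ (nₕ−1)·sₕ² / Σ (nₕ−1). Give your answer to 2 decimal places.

147.50

Degrees of freedom: 58 + 61 + 91 + 60 + 9 = 279.
Σ(nₕ−1)sₕ² = 58·44.89 + 61·141.61 + 91·153.76 + 60·237.16 + 9·187.69 = 41152.8.
s²ₚ = 41152.8 / 279 = 147.5011... → 147.50.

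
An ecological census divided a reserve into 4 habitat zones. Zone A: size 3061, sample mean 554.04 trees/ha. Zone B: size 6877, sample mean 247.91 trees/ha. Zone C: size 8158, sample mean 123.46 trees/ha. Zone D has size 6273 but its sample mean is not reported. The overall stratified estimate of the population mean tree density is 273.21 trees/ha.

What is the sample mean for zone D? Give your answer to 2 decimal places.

N = 3061 + 6877 + 8158 + 6273 = 24369.
Overall total = μ·N = 273.21·24369 = 6657854.49.
Subtract the known strata: 3061·554.04 + 6877·247.91 + 8158·123.46 = 4407980.19.
Remaining total for zone D: 6657854.49 − 4407980.19 = 2249874.3.
Divide by its size: 2249874.3 / 6273 = 358.6600... → 358.66.

358.66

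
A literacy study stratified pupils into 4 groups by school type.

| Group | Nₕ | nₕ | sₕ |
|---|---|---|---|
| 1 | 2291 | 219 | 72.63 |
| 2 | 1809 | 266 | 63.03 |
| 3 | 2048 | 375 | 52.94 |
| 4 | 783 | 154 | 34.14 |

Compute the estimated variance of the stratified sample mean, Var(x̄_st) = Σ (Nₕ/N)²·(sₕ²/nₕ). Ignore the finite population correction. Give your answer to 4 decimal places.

N = 6931; Wₕ = Nₕ/N.
group 1: (2291/6931)²·72.63²/219 = 2.6317604
group 2: (1809/6931)²·63.03²/266 = 1.0174154
group 3: (2048/6931)²·52.94²/375 = 0.6525364
group 4: (783/6931)²·34.14²/154 = 0.0965913
Sum = 4.3983035 → 4.3983.

4.3983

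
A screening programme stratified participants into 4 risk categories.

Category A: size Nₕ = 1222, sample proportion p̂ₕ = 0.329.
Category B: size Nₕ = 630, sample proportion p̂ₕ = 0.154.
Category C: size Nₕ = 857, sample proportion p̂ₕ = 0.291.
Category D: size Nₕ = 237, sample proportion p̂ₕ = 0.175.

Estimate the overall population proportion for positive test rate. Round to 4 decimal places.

0.2681

N = 1222 + 630 + 857 + 237 = 2946.
Overall proportion = Σ (Nₕ/N)·p̂ₕ.
Σ Nₕp̂ₕ = 402.038 + 97.02 + 249.387 + 41.475 = 789.92.
789.92 / 2946 = 0.268133... → 0.2681.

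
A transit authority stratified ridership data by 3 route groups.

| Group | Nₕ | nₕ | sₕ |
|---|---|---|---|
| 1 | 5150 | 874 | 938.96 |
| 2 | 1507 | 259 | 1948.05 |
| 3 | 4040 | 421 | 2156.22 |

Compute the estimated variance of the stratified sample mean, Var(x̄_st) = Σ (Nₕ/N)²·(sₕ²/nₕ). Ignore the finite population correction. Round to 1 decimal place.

N = 10697; Wₕ = Nₕ/N.
group 1: (5150/10697)²·938.96²/874 = 233.8155
group 2: (1507/10697)²·1948.05²/259 = 290.8057
group 3: (4040/10697)²·2156.22²/421 = 1575.2257
Sum = 2099.8469 → 2099.8.

2099.8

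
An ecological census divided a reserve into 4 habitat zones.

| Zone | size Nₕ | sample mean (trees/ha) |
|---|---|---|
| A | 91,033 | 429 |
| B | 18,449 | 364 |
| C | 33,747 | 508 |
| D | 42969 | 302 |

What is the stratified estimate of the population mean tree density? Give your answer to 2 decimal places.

N = 91033 + 18449 + 33747 + 42969 = 186198.
Overall mean = Σ (Nₕ/N)·x̄ₕ — weight by population share, not a simple average.
Σ Nₕx̄ₕ = 91033·429 + 18449·364 + 33747·508 + 42969·302 = 39053157 + 6715436 + 17143476 + 12976638 = 75888707.
Divide by N: 75888707 / 186198 = 407.5699... → 407.57.

407.57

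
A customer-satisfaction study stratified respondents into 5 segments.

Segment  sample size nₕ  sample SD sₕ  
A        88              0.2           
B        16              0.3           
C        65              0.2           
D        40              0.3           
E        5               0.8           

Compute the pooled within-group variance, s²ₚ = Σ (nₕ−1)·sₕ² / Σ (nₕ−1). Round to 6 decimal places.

Degrees of freedom: 87 + 15 + 64 + 39 + 4 = 209.
Σ(nₕ−1)sₕ² = 87·0.04 + 15·0.09 + 64·0.04 + 39·0.09 + 4·0.64 = 13.46.
s²ₚ = 13.46 / 209 = 0.06440191... → 0.064402.

0.064402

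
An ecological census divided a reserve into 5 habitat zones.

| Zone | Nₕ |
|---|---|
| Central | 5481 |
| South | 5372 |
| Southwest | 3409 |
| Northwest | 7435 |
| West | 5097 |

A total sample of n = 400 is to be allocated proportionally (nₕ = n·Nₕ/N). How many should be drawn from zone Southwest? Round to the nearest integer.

51

N = 5481 + 5372 + 3409 + 7435 + 5097 = 26794.
n_Southwest = 400·3409/26794 = 50.892... → 51.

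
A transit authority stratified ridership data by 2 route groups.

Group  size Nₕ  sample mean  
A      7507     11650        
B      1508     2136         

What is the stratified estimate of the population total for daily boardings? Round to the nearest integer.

90677638

A: 7507·11650 = 87456550
B: 1508·2136 = 3221088
τ̂ = Σ Nₕx̄ₕ = 90677638.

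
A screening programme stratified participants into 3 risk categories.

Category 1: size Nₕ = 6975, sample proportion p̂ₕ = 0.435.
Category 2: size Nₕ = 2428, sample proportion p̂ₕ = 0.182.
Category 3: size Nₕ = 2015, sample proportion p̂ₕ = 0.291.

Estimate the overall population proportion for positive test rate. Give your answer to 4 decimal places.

Wₕ = Nₕ/N with N = 11418: 0.6109, 0.2126, 0.1765.
p̂_st = 0.6109·0.435 + 0.2126·0.182 + 0.1765·0.291 ≈ 0.355788... → 0.3558.

0.3558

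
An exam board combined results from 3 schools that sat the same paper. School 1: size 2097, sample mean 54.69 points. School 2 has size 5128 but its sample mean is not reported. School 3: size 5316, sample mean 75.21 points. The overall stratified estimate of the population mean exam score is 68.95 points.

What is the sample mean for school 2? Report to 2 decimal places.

Σ Nₕx̄ₕ = N·μ, so 5128·x̄_2 = 12541·68.95 − (2097·54.69 + 5316·75.21).
= 864701.95 − 514501.29 = 350200.66.
x̄_2 = 350200.66 / 5128 = 68.2919... → 68.29.

68.29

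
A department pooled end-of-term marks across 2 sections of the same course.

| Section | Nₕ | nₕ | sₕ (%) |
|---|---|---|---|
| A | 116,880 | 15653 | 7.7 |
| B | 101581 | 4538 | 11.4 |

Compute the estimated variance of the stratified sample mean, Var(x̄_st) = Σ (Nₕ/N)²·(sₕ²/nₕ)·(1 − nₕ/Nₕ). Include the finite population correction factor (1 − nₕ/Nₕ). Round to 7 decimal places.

N = 218461. Term for each stratum: Wₕ²sₕ²/nₕ·(1−nₕ/Nₕ).
Var(x̄_st) = 0.0009390152 + 0.0059152632 = 0.0068542784 → 0.0068543.

0.0068543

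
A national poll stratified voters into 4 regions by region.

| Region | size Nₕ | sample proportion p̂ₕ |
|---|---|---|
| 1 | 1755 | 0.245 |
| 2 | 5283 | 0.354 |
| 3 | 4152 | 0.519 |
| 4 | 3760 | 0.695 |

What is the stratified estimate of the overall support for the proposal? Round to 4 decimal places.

0.4728

N = 1755 + 5283 + 4152 + 3760 = 14950.
Overall proportion = Σ (Nₕ/N)·p̂ₕ.
Σ Nₕp̂ₕ = 429.975 + 1870.182 + 2154.888 + 2613.2 = 7068.245.
7068.245 / 14950 = 0.472792... → 0.4728.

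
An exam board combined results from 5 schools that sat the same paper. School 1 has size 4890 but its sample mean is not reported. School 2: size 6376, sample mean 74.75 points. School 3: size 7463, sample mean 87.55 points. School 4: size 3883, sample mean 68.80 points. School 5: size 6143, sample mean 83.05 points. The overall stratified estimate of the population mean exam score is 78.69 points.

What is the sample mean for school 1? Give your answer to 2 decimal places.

72.68

Σ Nₕx̄ₕ = N·μ, so 4890·x̄_1 = 28755·78.69 − (6376·74.75 + 7463·87.55 + 3883·68.80 + 6143·83.05).
= 2262730.95 − 1907318.2 = 355412.75.
x̄_1 = 355412.75 / 4890 = 72.6815... → 72.68.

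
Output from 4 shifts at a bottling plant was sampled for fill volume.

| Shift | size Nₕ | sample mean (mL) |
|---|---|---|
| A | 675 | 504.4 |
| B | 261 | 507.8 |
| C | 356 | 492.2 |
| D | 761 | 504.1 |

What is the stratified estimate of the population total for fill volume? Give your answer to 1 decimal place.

1031849.1

Population total = Σ Nₕ·x̄ₕ (each stratum's size times its mean).
675·504.4 + 261·507.8 + 356·492.2 + 761·504.1 = 340470 + 132535.8 + 175223.2 + 383620.1 = 1031849.1.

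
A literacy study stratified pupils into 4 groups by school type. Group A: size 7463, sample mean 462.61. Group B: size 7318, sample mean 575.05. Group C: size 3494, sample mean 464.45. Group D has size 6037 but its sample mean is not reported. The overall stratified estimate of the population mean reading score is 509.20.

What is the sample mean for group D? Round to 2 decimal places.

Σ Nₕx̄ₕ = N·μ, so 6037·x̄_D = 24312·509.20 − (7463·462.61 + 7318·575.05 + 3494·464.45).
= 12379670.4 − 9283462.63 = 3096207.77.
x̄_D = 3096207.77 / 6037 = 512.8719... → 512.87.

512.87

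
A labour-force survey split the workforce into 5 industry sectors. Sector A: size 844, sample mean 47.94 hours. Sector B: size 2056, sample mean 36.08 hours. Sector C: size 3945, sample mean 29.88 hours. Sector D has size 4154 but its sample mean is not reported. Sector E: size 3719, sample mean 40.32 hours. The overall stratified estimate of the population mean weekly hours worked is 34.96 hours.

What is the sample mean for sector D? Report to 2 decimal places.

31.79

N = 844 + 2056 + 3945 + 4154 + 3719 = 14718.
Overall total = μ·N = 34.96·14718 = 514541.28.
Subtract the known strata: 844·47.94 + 2056·36.08 + 3945·29.88 + 3719·40.32 = 382468.52.
Remaining total for sector D: 514541.28 − 382468.52 = 132072.76.
Divide by its size: 132072.76 / 4154 = 31.7941... → 31.79.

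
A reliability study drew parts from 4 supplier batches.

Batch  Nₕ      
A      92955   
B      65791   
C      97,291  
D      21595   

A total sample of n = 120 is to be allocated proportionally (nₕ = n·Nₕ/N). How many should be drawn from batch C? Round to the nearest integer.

42

Share of batch C = 97291/277632 = 0.35043.
Allocate 120 × 0.35043 = 42.052... → 42.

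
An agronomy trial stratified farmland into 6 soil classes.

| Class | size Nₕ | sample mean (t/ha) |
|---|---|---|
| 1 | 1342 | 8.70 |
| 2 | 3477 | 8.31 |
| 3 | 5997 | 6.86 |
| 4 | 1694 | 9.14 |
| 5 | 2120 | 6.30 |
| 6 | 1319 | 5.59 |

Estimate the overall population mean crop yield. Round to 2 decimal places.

7.39

N = 1342 + 3477 + 5997 + 1694 + 2120 + 1319 = 15949.
The stratified mean weights each stratum mean by its population share Nₕ/N.
Σ Nₕx̄ₕ = 1342·8.70 + 3477·8.31 + 5997·6.86 + 1694·9.14 + 2120·6.30 + 1319·5.59 = 11675.4 + 28893.87 + 41139.42 + 15483.16 + 13356 + 7373.21 = 117921.06.
Divide by N: 117921.06 / 15949 = 7.3936... → 7.39.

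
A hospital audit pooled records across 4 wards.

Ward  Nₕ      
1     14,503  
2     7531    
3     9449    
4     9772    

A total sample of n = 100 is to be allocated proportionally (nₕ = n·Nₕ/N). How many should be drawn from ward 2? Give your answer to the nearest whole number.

N = 14503 + 7531 + 9449 + 9772 = 41255.
n_2 = 100·7531/41255 = 18.255... → 18.

18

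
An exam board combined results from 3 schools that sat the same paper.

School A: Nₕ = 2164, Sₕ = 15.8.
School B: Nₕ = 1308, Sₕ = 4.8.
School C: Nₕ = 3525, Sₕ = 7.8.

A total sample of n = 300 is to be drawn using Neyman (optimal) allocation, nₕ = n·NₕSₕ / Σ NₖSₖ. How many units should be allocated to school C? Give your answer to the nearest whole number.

Σ NₕSₕ = 2164·15.8 + 1308·4.8 + 3525·7.8 = 67964.6.
Share for C: 27495/67964.6 = 0.40455.
n_C = 300 × 0.40455 = 121.365... → 121.

121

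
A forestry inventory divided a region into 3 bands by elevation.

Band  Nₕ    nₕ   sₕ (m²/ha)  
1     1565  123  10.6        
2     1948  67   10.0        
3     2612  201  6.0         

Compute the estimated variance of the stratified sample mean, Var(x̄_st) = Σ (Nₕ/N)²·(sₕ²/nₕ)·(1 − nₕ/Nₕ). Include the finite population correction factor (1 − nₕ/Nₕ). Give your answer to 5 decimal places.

0.23079

N = 6125; Wₕ = Nₕ/N.
band 1: (1565/6125)²·10.6²/123·(1 − 123/1565) = 0.05495080
band 2: (1948/6125)²·10.0²/67·(1 − 67/1948) = 0.14577759
band 3: (2612/6125)²·6.0²/201·(1 − 201/2612) = 0.03006524
Sum = 0.23079363 → 0.23079.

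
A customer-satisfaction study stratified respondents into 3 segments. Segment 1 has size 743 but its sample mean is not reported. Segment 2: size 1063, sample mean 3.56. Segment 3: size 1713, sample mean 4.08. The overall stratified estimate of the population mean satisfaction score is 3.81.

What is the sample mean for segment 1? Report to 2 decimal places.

N = 743 + 1063 + 1713 = 3519.
Overall total = μ·N = 3.81·3519 = 13407.39.
Subtract the known strata: 1063·3.56 + 1713·4.08 = 10773.32.
Remaining total for segment 1: 13407.39 − 10773.32 = 2634.07.
Divide by its size: 2634.07 / 743 = 3.5452... → 3.55.

3.55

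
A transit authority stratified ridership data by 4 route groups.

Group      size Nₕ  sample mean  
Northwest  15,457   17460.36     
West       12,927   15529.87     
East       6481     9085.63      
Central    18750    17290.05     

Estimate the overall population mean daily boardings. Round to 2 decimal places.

N = 15457 + 12927 + 6481 + 18750 = 53615.
Overall mean = Σ (Nₕ/N)·x̄ₕ — weight by population share, not a simple average.
Σ Nₕx̄ₕ = 15457·17460.36 + 12927·15529.87 + 6481·9085.63 + 18750·17290.05 = 269884784.52 + 200754629.49 + 58883968.03 + 324188437.5 = 853711819.54.
Divide by N: 853711819.54 / 53615 = 15923.0033... → 15923.00.

15923.00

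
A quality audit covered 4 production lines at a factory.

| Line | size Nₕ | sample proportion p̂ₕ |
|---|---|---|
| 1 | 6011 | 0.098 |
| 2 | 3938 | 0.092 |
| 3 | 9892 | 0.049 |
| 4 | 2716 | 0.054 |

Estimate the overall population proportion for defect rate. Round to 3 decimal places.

0.070

N = 6011 + 3938 + 9892 + 2716 = 22557.
Overall proportion = Σ (Nₕ/N)·p̂ₕ.
Σ Nₕp̂ₕ = 589.078 + 362.296 + 484.708 + 146.664 = 1582.746.
1582.746 / 22557 = 0.07017... → 0.070.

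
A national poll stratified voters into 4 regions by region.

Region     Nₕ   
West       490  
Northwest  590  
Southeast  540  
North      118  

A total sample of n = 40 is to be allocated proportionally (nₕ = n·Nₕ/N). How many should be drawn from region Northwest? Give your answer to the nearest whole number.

14

N = 490 + 590 + 540 + 118 = 1738.
n_Northwest = 40·590/1738 = 13.579... → 14.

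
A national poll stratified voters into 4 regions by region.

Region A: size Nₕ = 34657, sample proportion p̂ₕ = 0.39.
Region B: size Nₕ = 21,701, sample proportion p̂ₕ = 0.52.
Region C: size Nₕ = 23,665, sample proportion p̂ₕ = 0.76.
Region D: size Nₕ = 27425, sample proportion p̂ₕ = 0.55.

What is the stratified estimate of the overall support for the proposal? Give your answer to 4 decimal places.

0.5386

N = 34657 + 21701 + 23665 + 27425 = 107448.
Overall proportion = Σ (Nₕ/N)·p̂ₕ.
Σ Nₕp̂ₕ = 13516.23 + 11284.52 + 17985.4 + 15083.75 = 57869.9.
57869.9 / 107448 = 0.538585... → 0.5386.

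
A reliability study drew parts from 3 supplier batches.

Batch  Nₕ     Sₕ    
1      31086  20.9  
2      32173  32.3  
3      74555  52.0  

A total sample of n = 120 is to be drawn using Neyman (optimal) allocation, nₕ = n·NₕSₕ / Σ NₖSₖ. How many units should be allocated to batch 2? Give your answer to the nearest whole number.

1: NₕSₕ = 31086·20.9 = 649697.4
2: NₕSₕ = 32173·32.3 = 1039187.9
3: NₕSₕ = 74555·52.0 = 3876860
Σ NₕSₕ = 5565745.3.
n_2 = 120·1039187.9/5565745.3 = 22.405... → 22.

22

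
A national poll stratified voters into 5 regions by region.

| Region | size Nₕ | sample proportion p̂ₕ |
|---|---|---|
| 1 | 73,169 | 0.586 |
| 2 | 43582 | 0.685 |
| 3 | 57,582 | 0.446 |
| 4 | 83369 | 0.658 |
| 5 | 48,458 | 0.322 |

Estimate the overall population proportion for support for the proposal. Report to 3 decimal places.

Wₕ = Nₕ/N with N = 306160: 0.2390, 0.1424, 0.1881, 0.2723, 0.1583.
p̂_st = 0.2390·0.586 + 0.1424·0.685 + 0.1881·0.446 + 0.2723·0.658 + 0.1583·0.322 ≈ 0.55158... → 0.552.

0.552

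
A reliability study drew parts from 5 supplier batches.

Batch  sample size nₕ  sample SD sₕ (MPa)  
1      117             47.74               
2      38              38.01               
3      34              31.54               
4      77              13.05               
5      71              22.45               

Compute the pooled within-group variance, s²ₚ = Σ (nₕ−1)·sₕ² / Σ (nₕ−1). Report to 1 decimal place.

Degrees of freedom: 116 + 37 + 33 + 76 + 70 = 332.
Σ(nₕ−1)sₕ² = 116·2279.1076 + 37·1444.7601 + 33·994.7716 + 76·170.3025 + 70·504.0025 = 398883.2331.
s²ₚ = 398883.2331 / 332 = 1201.456... → 1201.5.

1201.5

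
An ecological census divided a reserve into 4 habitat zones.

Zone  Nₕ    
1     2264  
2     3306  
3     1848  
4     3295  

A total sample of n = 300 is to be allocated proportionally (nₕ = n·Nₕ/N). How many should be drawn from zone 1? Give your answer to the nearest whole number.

63

Share of zone 1 = 2264/10713 = 0.21133.
Allocate 300 × 0.21133 = 63.400... → 63.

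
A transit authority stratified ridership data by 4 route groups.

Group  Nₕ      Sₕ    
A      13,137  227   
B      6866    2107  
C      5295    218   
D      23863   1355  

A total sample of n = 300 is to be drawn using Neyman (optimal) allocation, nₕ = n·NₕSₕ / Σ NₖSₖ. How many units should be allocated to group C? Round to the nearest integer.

7

A: NₕSₕ = 13137·227 = 2982099
B: NₕSₕ = 6866·2107 = 14466662
C: NₕSₕ = 5295·218 = 1154310
D: NₕSₕ = 23863·1355 = 32334365
Σ NₕSₕ = 50937436.
n_C = 300·1154310/50937436 = 6.798... → 7.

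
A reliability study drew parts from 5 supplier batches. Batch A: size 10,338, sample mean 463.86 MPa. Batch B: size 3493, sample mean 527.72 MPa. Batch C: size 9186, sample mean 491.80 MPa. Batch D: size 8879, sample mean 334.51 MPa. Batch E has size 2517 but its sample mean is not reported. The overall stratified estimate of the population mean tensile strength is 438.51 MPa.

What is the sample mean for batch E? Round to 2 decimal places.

N = 10338 + 3493 + 9186 + 8879 + 2517 = 34413.
Overall total = μ·N = 438.51·34413 = 15090444.63.
Subtract the known strata: 10338·463.86 + 3493·527.72 + 9186·491.80 + 8879·334.51 = 14126499.73.
Remaining total for batch E: 15090444.63 − 14126499.73 = 963944.9.
Divide by its size: 963944.9 / 2517 = 382.9737... → 382.97.

382.97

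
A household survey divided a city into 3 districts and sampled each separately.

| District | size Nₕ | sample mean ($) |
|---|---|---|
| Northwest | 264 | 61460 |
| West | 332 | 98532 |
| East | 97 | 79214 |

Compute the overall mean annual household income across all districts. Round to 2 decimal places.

81705.37

N = 693; weights Wₕ = Nₕ/N = (0.3810, 0.4791, 0.1400).
x̄_st = Σ Wₕ·x̄ₕ = 0.3810·61460 + 0.4791·98532 + 0.1400·79214 ≈ 81705.3709...
→ 81705.37.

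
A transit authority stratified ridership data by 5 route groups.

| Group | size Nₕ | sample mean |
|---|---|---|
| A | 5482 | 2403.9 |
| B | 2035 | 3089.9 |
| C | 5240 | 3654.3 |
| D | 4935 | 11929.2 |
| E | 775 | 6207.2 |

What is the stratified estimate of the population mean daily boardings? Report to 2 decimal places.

5539.39

N = 5482 + 2035 + 5240 + 4935 + 775 = 18467.
Weight each subgroup mean by Nₕ/N and sum.
Σ Nₕx̄ₕ = 5482·2403.9 + 2035·3089.9 + 5240·3654.3 + 4935·11929.2 + 775·6207.2 = 13178179.8 + 6287946.5 + 19148532 + 58870602 + 4810580 = 102295840.3.
Divide by N: 102295840.3 / 18467 = 5539.3859... → 5539.39.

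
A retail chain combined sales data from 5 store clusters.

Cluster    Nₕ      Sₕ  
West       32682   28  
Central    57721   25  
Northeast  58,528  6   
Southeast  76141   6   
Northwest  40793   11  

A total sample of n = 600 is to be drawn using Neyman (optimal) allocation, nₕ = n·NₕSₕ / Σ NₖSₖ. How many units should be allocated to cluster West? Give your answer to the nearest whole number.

152

West: NₕSₕ = 32682·28 = 915096
Central: NₕSₕ = 57721·25 = 1443025
Northeast: NₕSₕ = 58528·6 = 351168
Southeast: NₕSₕ = 76141·6 = 456846
Northwest: NₕSₕ = 40793·11 = 448723
Σ NₕSₕ = 3614858.
n_West = 600·915096/3614858 = 151.889... → 152.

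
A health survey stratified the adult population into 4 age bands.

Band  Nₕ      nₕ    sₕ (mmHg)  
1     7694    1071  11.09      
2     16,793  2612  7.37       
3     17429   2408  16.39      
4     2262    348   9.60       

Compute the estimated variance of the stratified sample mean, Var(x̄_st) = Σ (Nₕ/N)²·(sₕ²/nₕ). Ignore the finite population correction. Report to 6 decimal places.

0.024545

N = 44178; Wₕ = Nₕ/N.
band 1: (7694/44178)²·11.09²/1071 = 0.003483100
band 2: (16793/44178)²·7.37²/2612 = 0.003004736
band 3: (17429/44178)²·16.39²/2408 = 0.017363380
band 4: (2262/44178)²·9.60²/348 = 0.000694283
Sum = 0.024545498 → 0.024545.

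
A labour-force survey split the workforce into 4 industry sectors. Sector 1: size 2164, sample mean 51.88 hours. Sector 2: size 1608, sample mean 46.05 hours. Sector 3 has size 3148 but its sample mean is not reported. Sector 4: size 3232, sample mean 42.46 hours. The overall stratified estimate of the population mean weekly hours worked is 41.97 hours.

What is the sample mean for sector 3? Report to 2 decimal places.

Σ Nₕx̄ₕ = N·μ, so 3148·x̄_3 = 10152·41.97 − (2164·51.88 + 1608·46.05 + 3232·42.46).
= 426079.44 − 323547.44 = 102532.
x̄_3 = 102532 / 3148 = 32.5705... → 32.57.

32.57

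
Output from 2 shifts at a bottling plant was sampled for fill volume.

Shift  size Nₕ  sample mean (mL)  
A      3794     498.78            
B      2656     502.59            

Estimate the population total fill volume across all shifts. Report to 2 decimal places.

3227250.36

Estimate total by summing Nₕ·x̄ₕ over strata.
3794·498.78 + 2656·502.59 = 1892371.32 + 1334879.04 = 3227250.36.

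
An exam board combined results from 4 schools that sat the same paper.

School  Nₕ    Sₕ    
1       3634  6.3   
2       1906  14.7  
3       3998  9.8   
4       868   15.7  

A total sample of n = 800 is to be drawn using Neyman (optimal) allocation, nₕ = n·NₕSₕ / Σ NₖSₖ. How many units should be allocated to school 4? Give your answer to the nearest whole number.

105

1: NₕSₕ = 3634·6.3 = 22894.2
2: NₕSₕ = 1906·14.7 = 28018.2
3: NₕSₕ = 3998·9.8 = 39180.4
4: NₕSₕ = 868·15.7 = 13627.6
Σ NₕSₕ = 103720.4.
n_4 = 800·13627.6/103720.4 = 105.110... → 105.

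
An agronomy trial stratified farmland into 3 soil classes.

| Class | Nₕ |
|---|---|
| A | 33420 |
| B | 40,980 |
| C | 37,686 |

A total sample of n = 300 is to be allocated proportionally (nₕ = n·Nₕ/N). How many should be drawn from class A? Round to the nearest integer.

89

N = 33420 + 40980 + 37686 = 112086.
n_A = 300·33420/112086 = 89.449... → 89.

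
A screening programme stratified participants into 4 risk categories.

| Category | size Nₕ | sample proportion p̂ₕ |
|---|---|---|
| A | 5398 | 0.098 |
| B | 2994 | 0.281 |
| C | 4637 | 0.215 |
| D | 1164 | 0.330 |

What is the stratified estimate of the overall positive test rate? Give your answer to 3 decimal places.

0.194

N = 5398 + 2994 + 4637 + 1164 = 14193.
Overall proportion = Σ (Nₕ/N)·p̂ₕ.
Σ Nₕp̂ₕ = 529.004 + 841.314 + 996.955 + 384.12 = 2751.393.
2751.393 / 14193 = 0.19386... → 0.194.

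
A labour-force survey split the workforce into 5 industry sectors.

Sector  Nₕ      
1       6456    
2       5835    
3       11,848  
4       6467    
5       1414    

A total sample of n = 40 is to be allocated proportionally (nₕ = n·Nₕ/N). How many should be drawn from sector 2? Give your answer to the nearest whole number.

7

Share of sector 2 = 5835/32020 = 0.18223.
Allocate 40 × 0.18223 = 7.289... → 7.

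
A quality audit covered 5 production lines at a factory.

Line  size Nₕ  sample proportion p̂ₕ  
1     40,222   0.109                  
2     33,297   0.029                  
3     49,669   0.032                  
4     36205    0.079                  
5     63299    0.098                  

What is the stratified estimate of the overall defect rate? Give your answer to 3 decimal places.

0.072

N = 40222 + 33297 + 49669 + 36205 + 63299 = 222692.
Overall proportion = Σ (Nₕ/N)·p̂ₕ.
Σ Nₕp̂ₕ = 4384.198 + 965.613 + 1589.408 + 2860.195 + 6203.302 = 16002.716.
16002.716 / 222692 = 0.07186... → 0.072.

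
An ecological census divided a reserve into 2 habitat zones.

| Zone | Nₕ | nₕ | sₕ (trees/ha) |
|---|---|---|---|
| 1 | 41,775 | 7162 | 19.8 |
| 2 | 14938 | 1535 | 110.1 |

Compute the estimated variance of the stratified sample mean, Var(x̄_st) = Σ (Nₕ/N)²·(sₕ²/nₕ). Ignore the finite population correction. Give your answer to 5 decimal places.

N = 56713. Term for each stratum: Wₕ²sₕ²/nₕ.
Var(x̄_st) = 0.02970050 + 0.54788060 = 0.57758110 → 0.57758.

0.57758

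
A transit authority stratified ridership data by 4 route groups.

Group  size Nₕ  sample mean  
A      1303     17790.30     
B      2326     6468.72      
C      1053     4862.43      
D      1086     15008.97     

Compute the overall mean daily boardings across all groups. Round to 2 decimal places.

10341.00

N = 1303 + 2326 + 1053 + 1086 = 5768.
Weight each subgroup mean by Nₕ/N and sum.
Σ Nₕx̄ₕ = 1303·17790.30 + 2326·6468.72 + 1053·4862.43 + 1086·15008.97 = 23180760.9 + 15046242.72 + 5120138.79 + 16299741.42 = 59646883.83.
Divide by N: 59646883.83 / 5768 = 10340.9993... → 10341.00.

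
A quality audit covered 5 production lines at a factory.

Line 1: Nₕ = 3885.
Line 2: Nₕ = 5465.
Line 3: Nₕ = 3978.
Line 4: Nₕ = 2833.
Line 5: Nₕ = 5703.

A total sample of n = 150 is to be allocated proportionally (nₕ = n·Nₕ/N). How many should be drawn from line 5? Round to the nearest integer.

39

Share of line 5 = 5703/21864 = 0.26084.
Allocate 150 × 0.26084 = 39.126... → 39.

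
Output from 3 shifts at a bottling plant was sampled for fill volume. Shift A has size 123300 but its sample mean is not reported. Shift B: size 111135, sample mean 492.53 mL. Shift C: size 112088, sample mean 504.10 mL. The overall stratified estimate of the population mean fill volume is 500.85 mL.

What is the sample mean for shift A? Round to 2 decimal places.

505.39

N = 123300 + 111135 + 112088 = 346523.
Overall total = μ·N = 500.85·346523 = 173556044.55.
Subtract the known strata: 111135·492.53 + 112088·504.10 = 111240882.35.
Remaining total for shift A: 173556044.55 − 111240882.35 = 62315162.2.
Divide by its size: 62315162.2 / 123300 = 505.3947... → 505.39.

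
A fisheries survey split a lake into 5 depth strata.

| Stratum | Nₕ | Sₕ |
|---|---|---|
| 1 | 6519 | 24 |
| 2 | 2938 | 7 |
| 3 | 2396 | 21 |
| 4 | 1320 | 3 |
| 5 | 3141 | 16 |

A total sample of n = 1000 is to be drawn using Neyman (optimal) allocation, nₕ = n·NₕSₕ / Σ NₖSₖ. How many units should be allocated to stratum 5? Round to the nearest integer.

178

1: NₕSₕ = 6519·24 = 156456
2: NₕSₕ = 2938·7 = 20566
3: NₕSₕ = 2396·21 = 50316
4: NₕSₕ = 1320·3 = 3960
5: NₕSₕ = 3141·16 = 50256
Σ NₕSₕ = 281554.
n_5 = 1000·50256/281554 = 178.495... → 178.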